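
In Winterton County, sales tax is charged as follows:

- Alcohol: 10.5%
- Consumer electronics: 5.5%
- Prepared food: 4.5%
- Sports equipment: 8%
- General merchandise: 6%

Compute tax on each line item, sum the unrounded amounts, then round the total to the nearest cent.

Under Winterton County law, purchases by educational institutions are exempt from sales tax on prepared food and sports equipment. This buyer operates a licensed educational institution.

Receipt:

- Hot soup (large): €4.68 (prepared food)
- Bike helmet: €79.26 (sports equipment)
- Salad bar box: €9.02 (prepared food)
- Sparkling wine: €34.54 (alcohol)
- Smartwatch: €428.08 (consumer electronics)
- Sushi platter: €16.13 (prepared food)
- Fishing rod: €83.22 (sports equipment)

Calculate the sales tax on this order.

€27.17

Hot soup (large) €4.68: prepared food, buyer-exempt → 0% → €0.00
Bike helmet €79.26: sports equipment, buyer-exempt → 0% → €0.00
Salad bar box €9.02: prepared food, buyer-exempt → 0% → €0.00
Sparkling wine €34.54: alcohol → 10.5% → €3.6267
Smartwatch €428.08: consumer electronics → 5.5% → €23.5444
Sushi platter €16.13: prepared food, buyer-exempt → 0% → €0.00
Fishing rod €83.22: sports equipment, buyer-exempt → 0% → €0.00
Unrounded tax sum = €27.1711 → €27.17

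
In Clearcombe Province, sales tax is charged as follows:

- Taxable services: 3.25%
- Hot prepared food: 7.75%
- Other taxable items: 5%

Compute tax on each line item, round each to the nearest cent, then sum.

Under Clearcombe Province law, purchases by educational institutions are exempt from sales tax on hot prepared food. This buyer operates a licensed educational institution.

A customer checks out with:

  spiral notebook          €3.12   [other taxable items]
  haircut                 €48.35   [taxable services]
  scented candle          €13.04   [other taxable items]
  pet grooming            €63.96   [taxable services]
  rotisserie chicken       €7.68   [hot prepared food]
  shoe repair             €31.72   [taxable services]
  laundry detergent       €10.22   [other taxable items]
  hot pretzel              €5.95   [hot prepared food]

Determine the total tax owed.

Spiral notebook €3.12: other taxable items → 5% → €0.16
Haircut €48.35: taxable services → 3.25% → €1.57
Scented candle €13.04: other taxable items → 5% → €0.65
Pet grooming €63.96: taxable services → 3.25% → €2.08
Rotisserie chicken €7.68: hot prepared food, buyer-exempt → 0% → €0.00
Shoe repair €31.72: taxable services → 3.25% → €1.03
Laundry detergent €10.22: other taxable items → 5% → €0.51
Hot pretzel €5.95: hot prepared food, buyer-exempt → 0% → €0.00
Total tax = €0.16 + €1.57 + €0.65 + €2.08 + €1.03 + €0.51 = €6.00

€6.00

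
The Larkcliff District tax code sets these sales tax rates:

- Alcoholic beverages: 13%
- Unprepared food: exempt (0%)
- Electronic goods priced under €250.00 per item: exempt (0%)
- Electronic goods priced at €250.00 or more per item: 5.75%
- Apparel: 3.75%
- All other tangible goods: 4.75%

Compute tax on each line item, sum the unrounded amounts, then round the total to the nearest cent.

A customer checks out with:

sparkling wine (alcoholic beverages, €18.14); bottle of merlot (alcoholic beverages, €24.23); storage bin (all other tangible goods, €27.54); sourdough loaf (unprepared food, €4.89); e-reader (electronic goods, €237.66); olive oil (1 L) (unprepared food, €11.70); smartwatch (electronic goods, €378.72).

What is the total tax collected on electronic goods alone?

E-reader €237.66: electronic goods, under €250.00 → 0% → €0.00
Smartwatch €378.72: electronic goods, €250.00 or more → 5.75% → €21.7764
Tax on electronic goods: unrounded sum = €21.7764 → €21.78

€21.78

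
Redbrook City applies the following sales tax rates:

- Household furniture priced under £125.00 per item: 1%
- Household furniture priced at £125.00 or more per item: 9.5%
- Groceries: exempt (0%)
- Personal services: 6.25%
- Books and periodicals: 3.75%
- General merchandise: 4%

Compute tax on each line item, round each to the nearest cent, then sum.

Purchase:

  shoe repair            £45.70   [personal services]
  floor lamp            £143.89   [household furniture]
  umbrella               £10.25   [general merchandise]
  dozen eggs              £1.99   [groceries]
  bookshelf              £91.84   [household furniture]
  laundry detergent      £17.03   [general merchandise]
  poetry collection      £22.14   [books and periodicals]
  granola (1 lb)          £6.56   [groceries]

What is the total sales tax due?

£19.37

Shoe repair £45.70: personal services → 6.25% → £2.86
Floor lamp £143.89: household furniture, £125.00 or more → 9.5% → £13.67
Umbrella £10.25: general merchandise → 4% → £0.41
Dozen eggs £1.99: groceries → 0% → £0.00
Bookshelf £91.84: household furniture, under £125.00 → 1% → £0.92
Laundry detergent £17.03: general merchandise → 4% → £0.68
Poetry collection £22.14: books and periodicals → 3.75% → £0.83
Granola (1 lb) £6.56: groceries → 0% → £0.00
Total tax = £2.86 + £13.67 + £0.41 + £0.92 + £0.68 + £0.83 = £19.37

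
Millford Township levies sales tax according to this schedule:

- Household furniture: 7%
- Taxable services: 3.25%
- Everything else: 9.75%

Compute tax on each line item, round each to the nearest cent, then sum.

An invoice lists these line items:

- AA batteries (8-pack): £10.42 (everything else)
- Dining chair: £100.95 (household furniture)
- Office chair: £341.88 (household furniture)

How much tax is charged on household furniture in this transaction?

£31.00

Dining chair £100.95: household furniture → 7% → £7.07
Office chair £341.88: household furniture → 7% → £23.93
Tax on household furniture = £7.07 + £23.93 = £31.00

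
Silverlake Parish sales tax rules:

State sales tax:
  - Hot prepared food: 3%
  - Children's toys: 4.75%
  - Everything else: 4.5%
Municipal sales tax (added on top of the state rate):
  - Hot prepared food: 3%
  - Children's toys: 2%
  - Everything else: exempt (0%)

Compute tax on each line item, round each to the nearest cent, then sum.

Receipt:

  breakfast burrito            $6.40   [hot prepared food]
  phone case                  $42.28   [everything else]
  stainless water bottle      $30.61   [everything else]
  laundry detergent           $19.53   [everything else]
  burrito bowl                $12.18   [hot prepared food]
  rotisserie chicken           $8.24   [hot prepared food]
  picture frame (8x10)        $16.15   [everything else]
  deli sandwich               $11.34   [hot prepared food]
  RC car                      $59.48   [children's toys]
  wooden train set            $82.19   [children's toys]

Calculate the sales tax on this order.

Breakfast burrito $6.40: hot prepared food → 3% + 3% municipal = 6% → $0.38
Phone case $42.28: everything else → 4.5% + 0% municipal = 4.5% → $1.90
Stainless water bottle $30.61: everything else → 4.5% + 0% municipal = 4.5% → $1.38
Laundry detergent $19.53: everything else → 4.5% + 0% municipal = 4.5% → $0.88
Burrito bowl $12.18: hot prepared food → 3% + 3% municipal = 6% → $0.73
Rotisserie chicken $8.24: hot prepared food → 3% + 3% municipal = 6% → $0.49
Picture frame (8x10) $16.15: everything else → 4.5% + 0% municipal = 4.5% → $0.73
Deli sandwich $11.34: hot prepared food → 3% + 3% municipal = 6% → $0.68
RC car $59.48: children's toys → 4.75% + 2% municipal = 6.75% → $4.01
Wooden train set $82.19: children's toys → 4.75% + 2% municipal = 6.75% → $5.55
Total tax = $0.38 + $1.90 + $1.38 + $0.88 + $0.73 + $0.49 + $0.73 + $0.68 + $4.01 + $5.55 = $16.73

$16.73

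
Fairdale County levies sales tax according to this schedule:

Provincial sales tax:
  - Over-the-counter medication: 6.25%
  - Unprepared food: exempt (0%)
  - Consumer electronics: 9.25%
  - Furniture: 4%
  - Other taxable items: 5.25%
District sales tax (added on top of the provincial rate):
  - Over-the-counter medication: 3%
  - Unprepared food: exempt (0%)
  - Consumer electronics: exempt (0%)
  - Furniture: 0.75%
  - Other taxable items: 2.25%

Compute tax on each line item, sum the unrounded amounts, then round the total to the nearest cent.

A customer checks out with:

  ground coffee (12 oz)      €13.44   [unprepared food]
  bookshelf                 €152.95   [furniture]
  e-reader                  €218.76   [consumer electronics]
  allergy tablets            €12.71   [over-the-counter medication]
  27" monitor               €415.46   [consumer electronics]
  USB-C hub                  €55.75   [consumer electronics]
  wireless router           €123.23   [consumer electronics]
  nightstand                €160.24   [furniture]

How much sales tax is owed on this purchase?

Ground coffee (12 oz) €13.44: unprepared food → 0% + 0% district = 0% → €0.00
Bookshelf €152.95: furniture → 4% + 0.75% district = 4.75% → €7.265125
E-reader €218.76: consumer electronics → 9.25% + 0% district = 9.25% → €20.2353
Allergy tablets €12.71: over-the-counter medication → 6.25% + 3% district = 9.25% → €1.175675
27" monitor €415.46: consumer electronics → 9.25% + 0% district = 9.25% → €38.43005
USB-C hub €55.75: consumer electronics → 9.25% + 0% district = 9.25% → €5.156875
Wireless router €123.23: consumer electronics → 9.25% + 0% district = 9.25% → €11.398775
Nightstand €160.24: furniture → 4% + 0.75% district = 4.75% → €7.6114
Unrounded tax sum = €91.2732 → €91.27

€91.27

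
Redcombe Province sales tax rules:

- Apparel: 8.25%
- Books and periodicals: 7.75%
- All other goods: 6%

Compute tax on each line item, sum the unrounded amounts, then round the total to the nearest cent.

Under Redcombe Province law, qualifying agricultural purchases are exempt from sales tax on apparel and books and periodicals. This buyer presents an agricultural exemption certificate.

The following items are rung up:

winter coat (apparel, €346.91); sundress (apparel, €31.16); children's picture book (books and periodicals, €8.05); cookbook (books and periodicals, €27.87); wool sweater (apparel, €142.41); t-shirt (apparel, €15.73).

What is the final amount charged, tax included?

€572.13

Winter coat €346.91: apparel, buyer-exempt → 0% → €0.00
Sundress €31.16: apparel, buyer-exempt → 0% → €0.00
Children's picture book €8.05: books and periodicals, buyer-exempt → 0% → €0.00
Cookbook €27.87: books and periodicals, buyer-exempt → 0% → €0.00
Wool sweater €142.41: apparel, buyer-exempt → 0% → €0.00
T-shirt €15.73: apparel, buyer-exempt → 0% → €0.00
Subtotal = €572.13; unrounded tax = €0.00 → €0.00; total due = €572.13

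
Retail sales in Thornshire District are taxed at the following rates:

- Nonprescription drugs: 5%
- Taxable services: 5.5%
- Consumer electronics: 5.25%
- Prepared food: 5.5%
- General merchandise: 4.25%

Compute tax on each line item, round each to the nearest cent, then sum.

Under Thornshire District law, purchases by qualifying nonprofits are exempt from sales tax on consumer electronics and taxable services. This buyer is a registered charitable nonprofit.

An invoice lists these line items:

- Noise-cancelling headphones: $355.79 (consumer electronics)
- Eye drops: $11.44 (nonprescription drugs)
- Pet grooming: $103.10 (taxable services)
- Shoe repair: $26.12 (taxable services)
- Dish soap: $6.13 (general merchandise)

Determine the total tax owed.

Noise-cancelling headphones $355.79: consumer electronics, buyer-exempt → 0% → $0.00
Eye drops $11.44: nonprescription drugs → 5% → $0.57
Pet grooming $103.10: taxable services, buyer-exempt → 0% → $0.00
Shoe repair $26.12: taxable services, buyer-exempt → 0% → $0.00
Dish soap $6.13: general merchandise → 4.25% → $0.26
Total tax = $0.57 + $0.26 = $0.83

$0.83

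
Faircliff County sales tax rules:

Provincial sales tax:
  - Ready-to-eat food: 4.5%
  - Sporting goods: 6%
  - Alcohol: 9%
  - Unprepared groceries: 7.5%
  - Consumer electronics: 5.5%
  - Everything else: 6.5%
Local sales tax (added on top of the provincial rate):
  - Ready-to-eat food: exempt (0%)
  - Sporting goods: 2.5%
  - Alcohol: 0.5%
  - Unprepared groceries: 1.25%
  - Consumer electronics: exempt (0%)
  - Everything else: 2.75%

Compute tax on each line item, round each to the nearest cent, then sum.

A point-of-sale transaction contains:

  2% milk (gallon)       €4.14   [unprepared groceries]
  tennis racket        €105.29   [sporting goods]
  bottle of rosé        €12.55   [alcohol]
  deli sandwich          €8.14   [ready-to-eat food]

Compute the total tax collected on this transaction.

€10.87

2% milk (gallon) €4.14: unprepared groceries → 7.5% + 1.25% local = 8.75% → €0.36
Tennis racket €105.29: sporting goods → 6% + 2.5% local = 8.5% → €8.95
Bottle of rosé €12.55: alcohol → 9% + 0.5% local = 9.5% → €1.19
Deli sandwich €8.14: ready-to-eat food → 4.5% + 0% local = 4.5% → €0.37
Total tax = €0.36 + €8.95 + €1.19 + €0.37 = €10.87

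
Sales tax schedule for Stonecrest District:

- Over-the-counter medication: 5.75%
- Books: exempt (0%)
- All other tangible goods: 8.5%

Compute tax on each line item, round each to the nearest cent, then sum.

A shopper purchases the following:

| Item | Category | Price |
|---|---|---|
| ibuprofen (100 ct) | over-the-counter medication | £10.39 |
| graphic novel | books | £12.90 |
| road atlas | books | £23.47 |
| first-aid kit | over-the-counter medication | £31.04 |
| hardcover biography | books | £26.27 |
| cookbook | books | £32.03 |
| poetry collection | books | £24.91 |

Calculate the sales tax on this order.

Ibuprofen (100 ct) £10.39: over-the-counter medication → 5.75% → £0.60
Graphic novel £12.90: books → 0% → £0.00
Road atlas £23.47: books → 0% → £0.00
First-aid kit £31.04: over-the-counter medication → 5.75% → £1.78
Hardcover biography £26.27: books → 0% → £0.00
Cookbook £32.03: books → 0% → £0.00
Poetry collection £24.91: books → 0% → £0.00
Total tax = £0.60 + £1.78 = £2.38

£2.38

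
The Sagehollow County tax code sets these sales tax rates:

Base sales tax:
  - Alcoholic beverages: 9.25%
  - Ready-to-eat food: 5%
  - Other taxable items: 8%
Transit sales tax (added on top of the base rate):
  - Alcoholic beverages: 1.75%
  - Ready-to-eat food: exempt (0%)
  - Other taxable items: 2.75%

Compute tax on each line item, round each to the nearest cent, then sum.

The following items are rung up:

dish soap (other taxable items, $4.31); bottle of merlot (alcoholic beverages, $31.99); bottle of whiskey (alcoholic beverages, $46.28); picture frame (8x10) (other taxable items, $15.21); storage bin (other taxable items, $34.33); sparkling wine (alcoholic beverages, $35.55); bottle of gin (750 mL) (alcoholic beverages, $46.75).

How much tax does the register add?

$23.45

Dish soap $4.31: other taxable items → 8% + 2.75% transit = 10.75% → $0.46
Bottle of merlot $31.99: alcoholic beverages → 9.25% + 1.75% transit = 11% → $3.52
Bottle of whiskey $46.28: alcoholic beverages → 9.25% + 1.75% transit = 11% → $5.09
Picture frame (8x10) $15.21: other taxable items → 8% + 2.75% transit = 10.75% → $1.64
Storage bin $34.33: other taxable items → 8% + 2.75% transit = 10.75% → $3.69
Sparkling wine $35.55: alcoholic beverages → 9.25% + 1.75% transit = 11% → $3.91
Bottle of gin (750 mL) $46.75: alcoholic beverages → 9.25% + 1.75% transit = 11% → $5.14
Total tax = $0.46 + $3.52 + $5.09 + $1.64 + $3.69 + $3.91 + $5.14 = $23.45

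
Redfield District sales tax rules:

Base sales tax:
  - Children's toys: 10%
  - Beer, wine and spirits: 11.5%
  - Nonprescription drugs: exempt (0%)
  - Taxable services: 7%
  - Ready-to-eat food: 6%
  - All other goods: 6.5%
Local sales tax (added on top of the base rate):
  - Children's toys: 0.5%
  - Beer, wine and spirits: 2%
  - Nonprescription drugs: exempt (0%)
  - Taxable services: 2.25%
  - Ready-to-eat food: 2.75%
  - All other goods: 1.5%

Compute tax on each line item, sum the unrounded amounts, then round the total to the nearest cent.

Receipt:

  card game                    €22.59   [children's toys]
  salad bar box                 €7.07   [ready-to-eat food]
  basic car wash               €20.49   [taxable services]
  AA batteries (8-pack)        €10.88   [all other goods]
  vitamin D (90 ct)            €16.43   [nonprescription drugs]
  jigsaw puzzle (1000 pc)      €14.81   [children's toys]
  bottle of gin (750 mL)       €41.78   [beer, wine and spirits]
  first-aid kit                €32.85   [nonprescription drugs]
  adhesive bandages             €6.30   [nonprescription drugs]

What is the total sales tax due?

Card game €22.59: children's toys → 10% + 0.5% local = 10.5% → €2.37195
Salad bar box €7.07: ready-to-eat food → 6% + 2.75% local = 8.75% → €0.618625
Basic car wash €20.49: taxable services → 7% + 2.25% local = 9.25% → €1.895325
AA batteries (8-pack) €10.88: all other goods → 6.5% + 1.5% local = 8% → €0.8704
Vitamin D (90 ct) €16.43: nonprescription drugs → 0% + 0% local = 0% → €0.00
Jigsaw puzzle (1000 pc) €14.81: children's toys → 10% + 0.5% local = 10.5% → €1.55505
Bottle of gin (750 mL) €41.78: beer, wine and spirits → 11.5% + 2% local = 13.5% → €5.6403
First-aid kit €32.85: nonprescription drugs → 0% + 0% local = 0% → €0.00
Adhesive bandages €6.30: nonprescription drugs → 0% + 0% local = 0% → €0.00
Unrounded tax sum = €12.95165 → €12.95

€12.95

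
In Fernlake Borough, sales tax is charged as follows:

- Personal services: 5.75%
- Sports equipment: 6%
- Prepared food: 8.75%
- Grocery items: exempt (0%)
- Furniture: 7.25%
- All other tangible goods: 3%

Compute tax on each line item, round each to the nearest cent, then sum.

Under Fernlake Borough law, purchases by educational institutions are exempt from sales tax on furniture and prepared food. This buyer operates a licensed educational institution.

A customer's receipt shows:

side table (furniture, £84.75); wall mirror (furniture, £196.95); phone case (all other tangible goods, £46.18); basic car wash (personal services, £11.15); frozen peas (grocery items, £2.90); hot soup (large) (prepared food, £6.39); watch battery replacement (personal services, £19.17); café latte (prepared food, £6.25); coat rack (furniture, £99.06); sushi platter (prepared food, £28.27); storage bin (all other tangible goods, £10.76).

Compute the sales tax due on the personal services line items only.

£1.74

Basic car wash £11.15: personal services → 5.75% → £0.64
Watch battery replacement £19.17: personal services → 5.75% → £1.10
Tax on personal services = £0.64 + £1.10 = £1.74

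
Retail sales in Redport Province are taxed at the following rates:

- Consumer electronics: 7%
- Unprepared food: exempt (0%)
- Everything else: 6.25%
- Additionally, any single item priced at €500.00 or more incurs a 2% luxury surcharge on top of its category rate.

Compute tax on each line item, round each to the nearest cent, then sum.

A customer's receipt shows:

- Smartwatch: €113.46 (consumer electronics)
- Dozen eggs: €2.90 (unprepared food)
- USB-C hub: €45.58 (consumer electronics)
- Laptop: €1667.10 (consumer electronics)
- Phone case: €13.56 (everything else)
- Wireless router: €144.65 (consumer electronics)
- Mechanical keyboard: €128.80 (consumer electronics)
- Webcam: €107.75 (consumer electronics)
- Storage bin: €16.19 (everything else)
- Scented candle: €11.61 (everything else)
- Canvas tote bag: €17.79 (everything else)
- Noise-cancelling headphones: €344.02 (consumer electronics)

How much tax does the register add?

Smartwatch €113.46: consumer electronics → 7% → €7.94
Dozen eggs €2.90: unprepared food → 0% → €0.00
USB-C hub €45.58: consumer electronics → 7% → €3.19
Laptop €1667.10: consumer electronics → 7% + 2% surcharge = 9% → €150.04
Phone case €13.56: everything else → 6.25% → €0.85
Wireless router €144.65: consumer electronics → 7% → €10.13
Mechanical keyboard €128.80: consumer electronics → 7% → €9.02
Webcam €107.75: consumer electronics → 7% → €7.54
Storage bin €16.19: everything else → 6.25% → €1.01
Scented candle €11.61: everything else → 6.25% → €0.73
Canvas tote bag €17.79: everything else → 6.25% → €1.11
Noise-cancelling headphones €344.02: consumer electronics → 7% → €24.08
Total tax = €7.94 + €3.19 + €150.04 + €0.85 + €10.13 + €9.02 + €7.54 + €1.01 + €0.73 + €1.11 + €24.08 = €215.64

€215.64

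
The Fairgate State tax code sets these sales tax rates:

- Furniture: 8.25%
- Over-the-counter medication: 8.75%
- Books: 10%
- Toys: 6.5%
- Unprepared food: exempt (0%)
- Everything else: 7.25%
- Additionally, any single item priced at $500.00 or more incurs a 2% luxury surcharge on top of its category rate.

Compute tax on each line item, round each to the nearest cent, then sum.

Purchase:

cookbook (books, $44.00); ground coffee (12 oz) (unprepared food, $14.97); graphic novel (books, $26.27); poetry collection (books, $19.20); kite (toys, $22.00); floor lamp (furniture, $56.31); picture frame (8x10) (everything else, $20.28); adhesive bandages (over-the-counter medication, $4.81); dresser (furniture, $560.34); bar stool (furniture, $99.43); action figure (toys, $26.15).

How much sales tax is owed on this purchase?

$84.25

Cookbook $44.00: books → 10% → $4.40
Ground coffee (12 oz) $14.97: unprepared food → 0% → $0.00
Graphic novel $26.27: books → 10% → $2.63
Poetry collection $19.20: books → 10% → $1.92
Kite $22.00: toys → 6.5% → $1.43
Floor lamp $56.31: furniture → 8.25% → $4.65
Picture frame (8x10) $20.28: everything else → 7.25% → $1.47
Adhesive bandages $4.81: over-the-counter medication → 8.75% → $0.42
Dresser $560.34: furniture → 8.25% + 2% surcharge = 10.25% → $57.43
Bar stool $99.43: furniture → 8.25% → $8.20
Action figure $26.15: toys → 6.5% → $1.70
Total tax = $4.40 + $2.63 + $1.92 + $1.43 + $4.65 + $1.47 + $0.42 + $57.43 + $8.20 + $1.70 = $84.25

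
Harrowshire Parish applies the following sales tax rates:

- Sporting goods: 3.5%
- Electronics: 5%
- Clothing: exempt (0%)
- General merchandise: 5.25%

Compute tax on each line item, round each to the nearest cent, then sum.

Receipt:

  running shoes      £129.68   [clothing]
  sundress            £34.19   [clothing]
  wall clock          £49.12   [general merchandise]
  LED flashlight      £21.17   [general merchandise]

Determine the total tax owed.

Running shoes £129.68: clothing → 0% → £0.00
Sundress £34.19: clothing → 0% → £0.00
Wall clock £49.12: general merchandise → 5.25% → £2.58
LED flashlight £21.17: general merchandise → 5.25% → £1.11
Total tax = £2.58 + £1.11 = £3.69

£3.69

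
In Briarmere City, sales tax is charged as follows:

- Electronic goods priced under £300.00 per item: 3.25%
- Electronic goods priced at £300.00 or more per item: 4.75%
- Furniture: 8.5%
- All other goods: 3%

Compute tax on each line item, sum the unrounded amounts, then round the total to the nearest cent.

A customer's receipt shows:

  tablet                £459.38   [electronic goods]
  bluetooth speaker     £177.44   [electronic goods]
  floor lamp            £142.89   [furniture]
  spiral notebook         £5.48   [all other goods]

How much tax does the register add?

Tablet £459.38: electronic goods, £300.00 or more → 4.75% → £21.82055
Bluetooth speaker £177.44: electronic goods, under £300.00 → 3.25% → £5.7668
Floor lamp £142.89: furniture → 8.5% → £12.14565
Spiral notebook £5.48: all other goods → 3% → £0.1644
Unrounded tax sum = £39.8974 → £39.90

£39.90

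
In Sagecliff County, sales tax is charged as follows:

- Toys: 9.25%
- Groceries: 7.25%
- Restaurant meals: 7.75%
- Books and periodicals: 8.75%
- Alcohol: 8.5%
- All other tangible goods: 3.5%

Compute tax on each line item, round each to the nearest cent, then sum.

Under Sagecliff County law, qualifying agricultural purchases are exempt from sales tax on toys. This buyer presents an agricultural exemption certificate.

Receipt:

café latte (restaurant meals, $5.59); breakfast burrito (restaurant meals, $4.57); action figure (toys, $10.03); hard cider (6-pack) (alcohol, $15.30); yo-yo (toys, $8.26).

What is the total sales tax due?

$2.08

Café latte $5.59: restaurant meals → 7.75% → $0.43
Breakfast burrito $4.57: restaurant meals → 7.75% → $0.35
Action figure $10.03: toys, buyer-exempt → 0% → $0.00
Hard cider (6-pack) $15.30: alcohol → 8.5% → $1.30
Yo-yo $8.26: toys, buyer-exempt → 0% → $0.00
Total tax = $0.43 + $0.35 + $1.30 = $2.08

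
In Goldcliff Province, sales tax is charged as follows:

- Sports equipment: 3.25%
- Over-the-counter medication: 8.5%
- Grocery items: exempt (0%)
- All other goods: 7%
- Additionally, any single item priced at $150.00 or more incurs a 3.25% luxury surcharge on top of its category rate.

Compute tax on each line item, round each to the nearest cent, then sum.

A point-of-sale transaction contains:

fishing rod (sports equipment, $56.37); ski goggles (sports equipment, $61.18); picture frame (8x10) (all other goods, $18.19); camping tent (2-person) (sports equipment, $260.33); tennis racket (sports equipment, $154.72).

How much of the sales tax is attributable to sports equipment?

$30.80

Fishing rod $56.37: sports equipment → 3.25% → $1.83
Ski goggles $61.18: sports equipment → 3.25% → $1.99
Camping tent (2-person) $260.33: sports equipment → 3.25% + 3.25% surcharge = 6.5% → $16.92
Tennis racket $154.72: sports equipment → 3.25% + 3.25% surcharge = 6.5% → $10.06
Tax on sports equipment = $1.83 + $1.99 + $16.92 + $10.06 = $30.80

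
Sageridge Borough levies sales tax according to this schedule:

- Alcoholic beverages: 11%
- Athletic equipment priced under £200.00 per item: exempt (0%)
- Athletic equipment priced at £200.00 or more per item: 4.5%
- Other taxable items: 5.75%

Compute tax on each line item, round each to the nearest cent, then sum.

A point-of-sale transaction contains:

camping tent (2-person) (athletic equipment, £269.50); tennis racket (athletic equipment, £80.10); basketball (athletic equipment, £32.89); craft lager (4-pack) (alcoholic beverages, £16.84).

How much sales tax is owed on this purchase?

Camping tent (2-person) £269.50: athletic equipment, £200.00 or more → 4.5% → £12.13
Tennis racket £80.10: athletic equipment, under £200.00 → 0% → £0.00
Basketball £32.89: athletic equipment, under £200.00 → 0% → £0.00
Craft lager (4-pack) £16.84: alcoholic beverages → 11% → £1.85
Total tax = £12.13 + £1.85 = £13.98

£13.98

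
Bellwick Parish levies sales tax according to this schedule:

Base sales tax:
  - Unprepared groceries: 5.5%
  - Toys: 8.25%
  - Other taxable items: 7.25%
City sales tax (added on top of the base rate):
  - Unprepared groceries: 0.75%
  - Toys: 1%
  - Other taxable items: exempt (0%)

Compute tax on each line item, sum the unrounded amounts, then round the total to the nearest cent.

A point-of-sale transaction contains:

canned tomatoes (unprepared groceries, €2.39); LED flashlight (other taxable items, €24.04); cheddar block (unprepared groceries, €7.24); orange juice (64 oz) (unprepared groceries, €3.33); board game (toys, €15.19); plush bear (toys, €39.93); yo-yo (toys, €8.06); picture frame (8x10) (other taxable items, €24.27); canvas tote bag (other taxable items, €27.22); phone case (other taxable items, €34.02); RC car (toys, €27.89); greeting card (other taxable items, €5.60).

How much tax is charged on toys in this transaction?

€8.42

Board game €15.19: toys → 8.25% + 1% city = 9.25% → €1.405075
Plush bear €39.93: toys → 8.25% + 1% city = 9.25% → €3.693525
Yo-yo €8.06: toys → 8.25% + 1% city = 9.25% → €0.74555
RC car €27.89: toys → 8.25% + 1% city = 9.25% → €2.579825
Tax on toys: unrounded sum = €8.423975 → €8.42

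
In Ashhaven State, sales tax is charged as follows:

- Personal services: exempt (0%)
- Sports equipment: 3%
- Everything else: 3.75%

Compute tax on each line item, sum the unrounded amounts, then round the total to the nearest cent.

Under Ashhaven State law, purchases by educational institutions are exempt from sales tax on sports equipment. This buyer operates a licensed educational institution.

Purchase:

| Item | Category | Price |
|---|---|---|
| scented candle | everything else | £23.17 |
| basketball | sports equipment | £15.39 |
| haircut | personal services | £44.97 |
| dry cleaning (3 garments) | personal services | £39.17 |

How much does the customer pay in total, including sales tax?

£123.57

Scented candle £23.17: everything else → 3.75% → £0.868875
Basketball £15.39: sports equipment, buyer-exempt → 0% → £0.00
Haircut £44.97: personal services → 0% → £0.00
Dry cleaning (3 garments) £39.17: personal services → 0% → £0.00
Subtotal = £122.70; unrounded tax = £0.868875 → £0.87; total due = £123.57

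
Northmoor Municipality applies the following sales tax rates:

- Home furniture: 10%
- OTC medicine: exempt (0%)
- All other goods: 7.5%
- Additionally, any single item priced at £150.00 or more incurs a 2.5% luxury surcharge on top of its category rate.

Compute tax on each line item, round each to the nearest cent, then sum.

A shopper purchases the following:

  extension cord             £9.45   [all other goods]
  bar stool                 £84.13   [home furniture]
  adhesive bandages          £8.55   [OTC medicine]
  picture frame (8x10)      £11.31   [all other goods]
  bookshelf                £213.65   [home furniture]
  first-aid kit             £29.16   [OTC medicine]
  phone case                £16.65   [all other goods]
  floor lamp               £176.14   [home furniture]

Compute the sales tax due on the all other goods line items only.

Extension cord £9.45: all other goods → 7.5% → £0.71
Picture frame (8x10) £11.31: all other goods → 7.5% → £0.85
Phone case £16.65: all other goods → 7.5% → £1.25
Tax on all other goods = £0.71 + £0.85 + £1.25 = £2.81

£2.81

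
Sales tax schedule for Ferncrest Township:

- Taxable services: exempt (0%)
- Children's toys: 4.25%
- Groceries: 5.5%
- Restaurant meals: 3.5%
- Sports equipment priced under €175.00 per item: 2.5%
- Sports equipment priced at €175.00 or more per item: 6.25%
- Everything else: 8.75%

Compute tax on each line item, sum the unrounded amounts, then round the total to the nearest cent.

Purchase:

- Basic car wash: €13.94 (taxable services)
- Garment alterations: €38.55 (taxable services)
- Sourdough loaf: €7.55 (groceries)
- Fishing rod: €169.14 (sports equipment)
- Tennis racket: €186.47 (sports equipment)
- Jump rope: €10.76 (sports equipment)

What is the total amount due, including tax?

€442.98

Basic car wash €13.94: taxable services → 0% → €0.00
Garment alterations €38.55: taxable services → 0% → €0.00
Sourdough loaf €7.55: groceries → 5.5% → €0.41525
Fishing rod €169.14: sports equipment, under €175.00 → 2.5% → €4.2285
Tennis racket €186.47: sports equipment, €175.00 or more → 6.25% → €11.654375
Jump rope €10.76: sports equipment, under €175.00 → 2.5% → €0.269
Subtotal = €426.41; unrounded tax = €16.567125 → €16.57; total due = €442.98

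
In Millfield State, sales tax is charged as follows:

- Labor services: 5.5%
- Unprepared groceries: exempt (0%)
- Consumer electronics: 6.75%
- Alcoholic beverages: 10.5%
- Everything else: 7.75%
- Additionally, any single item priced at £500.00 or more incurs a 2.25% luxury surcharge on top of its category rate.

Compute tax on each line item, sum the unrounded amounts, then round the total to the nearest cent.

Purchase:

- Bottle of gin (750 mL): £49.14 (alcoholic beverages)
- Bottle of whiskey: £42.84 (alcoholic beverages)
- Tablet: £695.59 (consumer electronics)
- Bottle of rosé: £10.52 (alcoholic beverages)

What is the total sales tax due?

£73.37

Bottle of gin (750 mL) £49.14: alcoholic beverages → 10.5% → £5.1597
Bottle of whiskey £42.84: alcoholic beverages → 10.5% → £4.4982
Tablet £695.59: consumer electronics → 6.75% + 2.25% surcharge = 9% → £62.6031
Bottle of rosé £10.52: alcoholic beverages → 10.5% → £1.1046
Unrounded tax sum = £73.3656 → £73.37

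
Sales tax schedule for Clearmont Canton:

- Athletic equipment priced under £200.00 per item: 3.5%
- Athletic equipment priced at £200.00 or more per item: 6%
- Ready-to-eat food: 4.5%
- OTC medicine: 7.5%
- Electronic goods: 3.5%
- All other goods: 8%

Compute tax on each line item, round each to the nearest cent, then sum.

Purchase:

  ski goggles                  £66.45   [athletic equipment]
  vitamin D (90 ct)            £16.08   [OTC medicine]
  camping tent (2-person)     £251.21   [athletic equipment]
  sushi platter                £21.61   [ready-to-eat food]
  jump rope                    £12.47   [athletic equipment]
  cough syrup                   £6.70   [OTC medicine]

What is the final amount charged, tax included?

Ski goggles £66.45: athletic equipment, under £200.00 → 3.5% → £2.33
Vitamin D (90 ct) £16.08: OTC medicine → 7.5% → £1.21
Camping tent (2-person) £251.21: athletic equipment, £200.00 or more → 6% → £15.07
Sushi platter £21.61: ready-to-eat food → 4.5% → £0.97
Jump rope £12.47: athletic equipment, under £200.00 → 3.5% → £0.44
Cough syrup £6.70: OTC medicine → 7.5% → £0.50
Subtotal = £374.52; tax = £20.52; total due = £395.04

£395.04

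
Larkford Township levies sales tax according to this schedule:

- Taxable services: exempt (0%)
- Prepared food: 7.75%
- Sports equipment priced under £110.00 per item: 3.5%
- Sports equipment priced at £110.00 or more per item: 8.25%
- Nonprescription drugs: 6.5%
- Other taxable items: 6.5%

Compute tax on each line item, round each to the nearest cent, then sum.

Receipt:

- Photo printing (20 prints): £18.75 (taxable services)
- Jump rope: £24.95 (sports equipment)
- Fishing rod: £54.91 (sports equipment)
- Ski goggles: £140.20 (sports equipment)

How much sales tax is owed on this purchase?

£14.36

Photo printing (20 prints) £18.75: taxable services → 0% → £0.00
Jump rope £24.95: sports equipment, under £110.00 → 3.5% → £0.87
Fishing rod £54.91: sports equipment, under £110.00 → 3.5% → £1.92
Ski goggles £140.20: sports equipment, £110.00 or more → 8.25% → £11.57
Total tax = £0.87 + £1.92 + £11.57 = £14.36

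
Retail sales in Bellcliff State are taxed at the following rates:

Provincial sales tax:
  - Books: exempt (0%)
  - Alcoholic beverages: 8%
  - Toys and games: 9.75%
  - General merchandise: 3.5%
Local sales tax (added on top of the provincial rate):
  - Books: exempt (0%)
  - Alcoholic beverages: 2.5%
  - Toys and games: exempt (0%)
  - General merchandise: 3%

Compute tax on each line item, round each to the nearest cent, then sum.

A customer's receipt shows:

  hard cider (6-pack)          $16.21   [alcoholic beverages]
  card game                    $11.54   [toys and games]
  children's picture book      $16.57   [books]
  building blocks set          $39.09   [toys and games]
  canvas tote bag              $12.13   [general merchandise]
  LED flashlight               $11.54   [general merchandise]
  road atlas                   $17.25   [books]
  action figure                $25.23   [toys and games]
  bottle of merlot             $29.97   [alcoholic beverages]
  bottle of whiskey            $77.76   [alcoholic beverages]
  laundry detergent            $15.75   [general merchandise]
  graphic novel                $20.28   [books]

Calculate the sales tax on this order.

$22.97

Hard cider (6-pack) $16.21: alcoholic beverages → 8% + 2.5% local = 10.5% → $1.70
Card game $11.54: toys and games → 9.75% + 0% local = 9.75% → $1.13
Children's picture book $16.57: books → 0% + 0% local = 0% → $0.00
Building blocks set $39.09: toys and games → 9.75% + 0% local = 9.75% → $3.81
Canvas tote bag $12.13: general merchandise → 3.5% + 3% local = 6.5% → $0.79
LED flashlight $11.54: general merchandise → 3.5% + 3% local = 6.5% → $0.75
Road atlas $17.25: books → 0% + 0% local = 0% → $0.00
Action figure $25.23: toys and games → 9.75% + 0% local = 9.75% → $2.46
Bottle of merlot $29.97: alcoholic beverages → 8% + 2.5% local = 10.5% → $3.15
Bottle of whiskey $77.76: alcoholic beverages → 8% + 2.5% local = 10.5% → $8.16
Laundry detergent $15.75: general merchandise → 3.5% + 3% local = 6.5% → $1.02
Graphic novel $20.28: books → 0% + 0% local = 0% → $0.00
Total tax = $1.70 + $1.13 + $3.81 + $0.79 + $0.75 + $2.46 + $3.15 + $8.16 + $1.02 = $22.97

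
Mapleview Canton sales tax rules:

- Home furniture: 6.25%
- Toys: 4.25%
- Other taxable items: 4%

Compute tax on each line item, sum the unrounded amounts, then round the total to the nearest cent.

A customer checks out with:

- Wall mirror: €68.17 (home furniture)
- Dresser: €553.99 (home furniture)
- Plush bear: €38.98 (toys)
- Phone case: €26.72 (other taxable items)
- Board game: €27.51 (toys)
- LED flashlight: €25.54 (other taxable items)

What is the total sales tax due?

€43.80

Wall mirror €68.17: home furniture → 6.25% → €4.260625
Dresser €553.99: home furniture → 6.25% → €34.624375
Plush bear €38.98: toys → 4.25% → €1.65665
Phone case €26.72: other taxable items → 4% → €1.0688
Board game €27.51: toys → 4.25% → €1.169175
LED flashlight €25.54: other taxable items → 4% → €1.0216
Unrounded tax sum = €43.801225 → €43.80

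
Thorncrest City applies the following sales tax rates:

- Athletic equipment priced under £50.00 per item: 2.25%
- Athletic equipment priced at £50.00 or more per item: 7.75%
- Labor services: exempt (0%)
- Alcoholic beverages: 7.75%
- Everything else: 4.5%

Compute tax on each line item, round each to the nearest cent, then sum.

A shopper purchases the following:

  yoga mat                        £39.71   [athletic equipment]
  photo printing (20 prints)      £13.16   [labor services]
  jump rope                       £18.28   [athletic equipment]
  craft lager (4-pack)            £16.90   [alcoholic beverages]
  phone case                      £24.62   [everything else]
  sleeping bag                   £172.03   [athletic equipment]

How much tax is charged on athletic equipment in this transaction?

Yoga mat £39.71: athletic equipment, under £50.00 → 2.25% → £0.89
Jump rope £18.28: athletic equipment, under £50.00 → 2.25% → £0.41
Sleeping bag £172.03: athletic equipment, £50.00 or more → 7.75% → £13.33
Tax on athletic equipment = £0.89 + £0.41 + £13.33 = £14.63

£14.63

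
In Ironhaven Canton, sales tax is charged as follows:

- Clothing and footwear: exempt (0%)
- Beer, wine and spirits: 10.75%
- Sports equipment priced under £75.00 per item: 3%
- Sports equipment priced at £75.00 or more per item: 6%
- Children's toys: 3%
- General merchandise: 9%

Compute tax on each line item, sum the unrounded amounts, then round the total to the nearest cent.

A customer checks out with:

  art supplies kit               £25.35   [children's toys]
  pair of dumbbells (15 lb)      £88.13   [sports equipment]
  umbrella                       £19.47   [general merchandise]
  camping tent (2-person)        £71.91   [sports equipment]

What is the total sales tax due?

Art supplies kit £25.35: children's toys → 3% → £0.7605
Pair of dumbbells (15 lb) £88.13: sports equipment, £75.00 or more → 6% → £5.2878
Umbrella £19.47: general merchandise → 9% → £1.7523
Camping tent (2-person) £71.91: sports equipment, under £75.00 → 3% → £2.1573
Unrounded tax sum = £9.9579 → £9.96

£9.96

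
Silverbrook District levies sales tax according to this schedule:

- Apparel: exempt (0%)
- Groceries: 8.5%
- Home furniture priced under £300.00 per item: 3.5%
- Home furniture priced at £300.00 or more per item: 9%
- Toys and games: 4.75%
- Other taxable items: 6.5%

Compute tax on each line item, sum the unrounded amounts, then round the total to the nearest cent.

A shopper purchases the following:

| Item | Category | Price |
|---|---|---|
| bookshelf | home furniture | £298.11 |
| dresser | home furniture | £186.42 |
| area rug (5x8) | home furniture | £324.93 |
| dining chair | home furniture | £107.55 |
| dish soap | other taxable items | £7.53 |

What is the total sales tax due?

Bookshelf £298.11: home furniture, under £300.00 → 3.5% → £10.43385
Dresser £186.42: home furniture, under £300.00 → 3.5% → £6.5247
Area rug (5x8) £324.93: home furniture, £300.00 or more → 9% → £29.2437
Dining chair £107.55: home furniture, under £300.00 → 3.5% → £3.76425
Dish soap £7.53: other taxable items → 6.5% → £0.48945
Unrounded tax sum = £50.45595 → £50.46

£50.46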